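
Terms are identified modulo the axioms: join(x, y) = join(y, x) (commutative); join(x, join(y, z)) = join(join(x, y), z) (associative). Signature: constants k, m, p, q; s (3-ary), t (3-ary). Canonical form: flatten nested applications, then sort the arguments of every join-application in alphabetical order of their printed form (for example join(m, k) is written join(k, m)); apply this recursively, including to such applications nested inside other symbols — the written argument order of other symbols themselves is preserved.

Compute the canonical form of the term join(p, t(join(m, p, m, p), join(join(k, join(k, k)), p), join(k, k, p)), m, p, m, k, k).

Simplify inside:  t(join(m, p, m, p), join(join(k, join(k, k)), p), join(k, k, p))  →  t(join(m, m, p, p), join(k, k, k, p), join(k, k, p))
Sort:  join(k, k, m, m, p, p, t(join(m, m, p, p), join(k, k, k, p), join(k, k, p)))

Answer: join(k, k, m, m, p, p, t(join(m, m, p, p), join(k, k, k, p), join(k, k, p)))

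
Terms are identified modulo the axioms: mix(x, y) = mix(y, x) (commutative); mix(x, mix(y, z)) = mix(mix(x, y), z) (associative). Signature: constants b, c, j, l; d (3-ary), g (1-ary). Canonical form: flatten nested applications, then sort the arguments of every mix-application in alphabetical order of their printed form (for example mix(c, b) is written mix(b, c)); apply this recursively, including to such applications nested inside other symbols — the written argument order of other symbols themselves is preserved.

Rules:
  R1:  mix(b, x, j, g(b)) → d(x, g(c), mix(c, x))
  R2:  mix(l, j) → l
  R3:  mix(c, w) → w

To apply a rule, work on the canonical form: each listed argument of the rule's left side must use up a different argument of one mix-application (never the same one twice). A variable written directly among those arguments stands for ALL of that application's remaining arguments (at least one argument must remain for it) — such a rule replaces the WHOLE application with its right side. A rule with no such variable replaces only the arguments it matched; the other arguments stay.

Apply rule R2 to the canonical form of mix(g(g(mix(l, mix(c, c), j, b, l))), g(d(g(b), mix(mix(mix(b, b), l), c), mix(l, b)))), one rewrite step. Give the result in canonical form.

Answer: mix(g(d(g(b), mix(b, b, c, l), mix(b, l))), g(g(mix(b, c, c, l, l))))

Derivation:
Canonical form:  mix(g(d(g(b), mix(b, b, c, l), mix(b, l))), g(g(mix(b, c, c, j, l, l))))
Match R2:  consume j, l
Result:  mix(g(d(g(b), mix(b, b, c, l), mix(b, l))), g(g(mix(b, c, c, l, l))))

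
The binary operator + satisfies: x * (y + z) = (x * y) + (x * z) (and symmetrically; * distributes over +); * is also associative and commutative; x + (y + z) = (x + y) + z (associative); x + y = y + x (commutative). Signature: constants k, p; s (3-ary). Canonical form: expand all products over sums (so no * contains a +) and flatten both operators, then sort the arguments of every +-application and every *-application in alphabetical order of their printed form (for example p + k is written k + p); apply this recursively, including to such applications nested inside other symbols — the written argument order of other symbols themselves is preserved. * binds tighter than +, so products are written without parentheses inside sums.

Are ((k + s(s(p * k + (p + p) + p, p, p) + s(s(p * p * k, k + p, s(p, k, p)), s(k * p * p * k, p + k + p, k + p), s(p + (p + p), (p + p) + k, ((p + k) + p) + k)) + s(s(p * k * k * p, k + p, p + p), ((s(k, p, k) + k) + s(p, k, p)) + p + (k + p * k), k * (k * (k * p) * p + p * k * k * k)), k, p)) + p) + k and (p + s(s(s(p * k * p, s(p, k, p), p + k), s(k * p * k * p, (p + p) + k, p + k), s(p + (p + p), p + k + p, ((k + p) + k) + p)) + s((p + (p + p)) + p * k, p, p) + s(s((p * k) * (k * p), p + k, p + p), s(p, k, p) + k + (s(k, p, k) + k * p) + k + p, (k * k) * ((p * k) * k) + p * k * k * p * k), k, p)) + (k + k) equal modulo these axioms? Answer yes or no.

Answer: no — k + k + p + s(s(k * p + p + p + p, p, p) + s(s(k * k * p * p, k + p, p + p), k + k + k * p + p + s(k, p, k) + s(p, k, p), k * k * k * k * p + k * k * k * p * p) + s(s(k * p * p, k + p, s(p, k, p)), s(k * k * p * p, k + p + p, k + p), s(p + p + p, k + p + p, k + k + p + p)), k, p) vs k + k + p + s(s(k * p + p + p + p, p, p) + s(s(k * k * p * p, k + p, p + p), k + k + k * p + p + s(k, p, k) + s(p, k, p), k * k * k * k * p + k * k * k * p * p) + s(s(k * p * p, s(p, k, p), k + p), s(k * k * p * p, k + p + p, k + p), s(p + p + p, k + p + p, k + k + p + p)), k, p)

Derivation:
Left:  ((k + s(s(p * k + (p + p) + p, p, p) + s(s(p * p * k, k + p, s(p, k, p)), s(k * p * p * k, p + k + p, k + p), s(p + (p + p), (p + p) + k, ((p + k) + p) + k)) + s(s(p * k * k * p, k + p, p + p), ((s(k, p, k) + k) + s(p, k, p)) + p + (k + p * k), k * (k * (k * p) * p + p * k * k * k)), k, p)) + p) + k
  Distribute:  k + s(s(k * p + p + p + p, p, p) + s(s(k * k * p * p, k + p, p + p), k + k + k * p + p + s(k, p, k) + s(p, k, p), k * k * k * k * p + k * k * k * p * p) + s(s(k * p * p, k + p, s(p, k, p)), s(k * k * p * p, k + p + p, k + p), s(p + p + p, k + p + p, k + k + p + p)), k, p) + p + k
  Sort arguments:  k + k + p + s(s(k * p + p + p + p, p, p) + s(s(k * k * p * p, k + p, p + p), k + k + k * p + p + s(k, p, k) + s(p, k, p), k * k * k * k * p + k * k * k * p * p) + s(s(k * p * p, k + p, s(p, k, p)), s(k * k * p * p, k + p + p, k + p), s(p + p + p, k + p + p, k + k + p + p)), k, p)
Right:  (p + s(s(s(p * k * p, s(p, k, p), p + k), s(k * p * k * p, (p + p) + k, p + k), s(p + (p + p), p + k + p, ((k + p) + k) + p)) + s((p + (p + p)) + p * k, p, p) + s(s((p * k) * (k * p), p + k, p + p), s(p, k, p) + k + (s(k, p, k) + k * p) + k + p, (k * k) * ((p * k) * k) + p * k * k * p * k), k, p)) + (k + k)
  Merge nested applications:  p + s(s(k * p + p + p + p, p, p) + s(s(k * k * p * p, k + p, p + p), k + k + k * p + p + s(k, p, k) + s(p, k, p), k * k * k * k * p + k * k * k * p * p) + s(s(k * p * p, s(p, k, p), k + p), s(k * k * p * p, k + p + p, k + p), s(p + p + p, k + p + p, k + k + p + p)), k, p) + k + k
  Sort arguments:  k + k + p + s(s(k * p + p + p + p, p, p) + s(s(k * k * p * p, k + p, p + p), k + k + k * p + p + s(k, p, k) + s(p, k, p), k * k * k * k * p + k * k * k * p * p) + s(s(k * p * p, s(p, k, p), k + p), s(k * k * p * p, k + p + p, k + p), s(p + p + p, k + p + p, k + k + p + p)), k, p)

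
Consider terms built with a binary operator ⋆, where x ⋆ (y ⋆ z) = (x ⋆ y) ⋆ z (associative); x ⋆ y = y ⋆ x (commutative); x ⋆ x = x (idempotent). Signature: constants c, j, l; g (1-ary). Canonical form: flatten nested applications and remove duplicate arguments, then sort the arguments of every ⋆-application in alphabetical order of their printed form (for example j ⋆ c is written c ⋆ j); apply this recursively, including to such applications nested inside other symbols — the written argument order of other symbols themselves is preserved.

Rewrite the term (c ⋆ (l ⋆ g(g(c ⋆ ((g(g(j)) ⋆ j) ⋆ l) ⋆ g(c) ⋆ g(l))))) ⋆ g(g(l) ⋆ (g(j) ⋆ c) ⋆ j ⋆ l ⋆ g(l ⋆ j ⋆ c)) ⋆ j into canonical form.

Un-nest:  c ⋆ l ⋆ g(g(c ⋆ ((g(g(j)) ⋆ j) ⋆ l) ⋆ g(c) ⋆ g(l))) ⋆ g(g(l) ⋆ (g(j) ⋆ c) ⋆ j ⋆ l ⋆ g(l ⋆ j ⋆ c)) ⋆ j
Simplify inside:  g(g(c ⋆ ((g(g(j)) ⋆ j) ⋆ l) ⋆ g(c) ⋆ g(l)))  →  g(g(c ⋆ g(c) ⋆ g(g(j)) ⋆ g(l) ⋆ j ⋆ l))
Canonicalize subterm:  g(g(l) ⋆ (g(j) ⋆ c) ⋆ j ⋆ l ⋆ g(l ⋆ j ⋆ c))  →  g(c ⋆ g(c ⋆ j ⋆ l) ⋆ g(j) ⋆ g(l) ⋆ j ⋆ l)
Order the arguments:  c ⋆ g(c ⋆ g(c ⋆ j ⋆ l) ⋆ g(j) ⋆ g(l) ⋆ j ⋆ l) ⋆ g(g(c ⋆ g(c) ⋆ g(g(j)) ⋆ g(l) ⋆ j ⋆ l)) ⋆ j ⋆ l

Answer: c ⋆ g(c ⋆ g(c ⋆ j ⋆ l) ⋆ g(j) ⋆ g(l) ⋆ j ⋆ l) ⋆ g(g(c ⋆ g(c) ⋆ g(g(j)) ⋆ g(l) ⋆ j ⋆ l)) ⋆ j ⋆ l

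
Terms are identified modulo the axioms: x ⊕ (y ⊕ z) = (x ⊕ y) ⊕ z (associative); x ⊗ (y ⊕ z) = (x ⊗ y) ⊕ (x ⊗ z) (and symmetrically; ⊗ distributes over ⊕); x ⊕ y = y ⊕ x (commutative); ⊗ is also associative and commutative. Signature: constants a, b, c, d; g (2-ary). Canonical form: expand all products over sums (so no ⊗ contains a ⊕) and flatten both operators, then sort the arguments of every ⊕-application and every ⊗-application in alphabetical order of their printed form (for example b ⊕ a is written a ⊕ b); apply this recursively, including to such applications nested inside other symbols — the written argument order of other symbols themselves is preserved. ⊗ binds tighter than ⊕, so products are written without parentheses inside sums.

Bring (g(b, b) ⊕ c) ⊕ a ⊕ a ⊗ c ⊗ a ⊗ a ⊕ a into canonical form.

Answer: a ⊕ a ⊕ a ⊗ a ⊗ a ⊗ c ⊕ c ⊕ g(b, b)

Derivation:
Un-nest:  g(b, b) ⊕ c ⊕ a ⊕ a ⊗ a ⊗ a ⊗ c ⊕ a
Sort:  a ⊕ a ⊕ a ⊗ a ⊗ a ⊗ c ⊕ c ⊕ g(b, b)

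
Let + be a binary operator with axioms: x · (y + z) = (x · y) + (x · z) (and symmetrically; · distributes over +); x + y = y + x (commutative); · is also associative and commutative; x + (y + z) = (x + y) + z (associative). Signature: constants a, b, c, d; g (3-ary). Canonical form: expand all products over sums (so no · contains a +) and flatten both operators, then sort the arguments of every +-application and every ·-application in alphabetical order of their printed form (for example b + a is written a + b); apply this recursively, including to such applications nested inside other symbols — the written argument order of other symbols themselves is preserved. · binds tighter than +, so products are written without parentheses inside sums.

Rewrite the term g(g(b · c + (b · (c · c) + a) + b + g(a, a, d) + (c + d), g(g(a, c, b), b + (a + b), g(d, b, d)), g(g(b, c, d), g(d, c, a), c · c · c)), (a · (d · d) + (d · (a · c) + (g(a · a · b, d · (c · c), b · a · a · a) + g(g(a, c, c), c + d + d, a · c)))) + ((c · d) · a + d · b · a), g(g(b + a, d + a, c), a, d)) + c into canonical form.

Answer: c + g(g(a + b + b · c + b · c · c + c + d + g(a, a, d), g(g(a, c, b), a + b + b, g(d, b, d)), g(g(b, c, d), g(d, c, a), c · c · c)), a · b · d + a · c · d + a · c · d + a · d · d + g(a · a · b, c · c · d, a · a · a · b) + g(g(a, c, c), c + d + d, a · c), g(g(a + b, a + d, c), a, d))

Derivation:
Flatten:  g(g(a + b + b · c + b · c · c + c + d + g(a, a, d), g(g(a, c, b), a + b + b, g(d, b, d)), g(g(b, c, d), g(d, c, a), c · c · c)), a · b · d + a · c · d + a · c · d + a · d · d + g(a · a · b, c · c · d, a · a · a · b) + g(g(a, c, c), c + d + d, a · c), g(g(a + b, a + d, c), a, d)) + c
Sort:  c + g(g(a + b + b · c + b · c · c + c + d + g(a, a, d), g(g(a, c, b), a + b + b, g(d, b, d)), g(g(b, c, d), g(d, c, a), c · c · c)), a · b · d + a · c · d + a · c · d + a · d · d + g(a · a · b, c · c · d, a · a · a · b) + g(g(a, c, c), c + d + d, a · c), g(g(a + b, a + d, c), a, d))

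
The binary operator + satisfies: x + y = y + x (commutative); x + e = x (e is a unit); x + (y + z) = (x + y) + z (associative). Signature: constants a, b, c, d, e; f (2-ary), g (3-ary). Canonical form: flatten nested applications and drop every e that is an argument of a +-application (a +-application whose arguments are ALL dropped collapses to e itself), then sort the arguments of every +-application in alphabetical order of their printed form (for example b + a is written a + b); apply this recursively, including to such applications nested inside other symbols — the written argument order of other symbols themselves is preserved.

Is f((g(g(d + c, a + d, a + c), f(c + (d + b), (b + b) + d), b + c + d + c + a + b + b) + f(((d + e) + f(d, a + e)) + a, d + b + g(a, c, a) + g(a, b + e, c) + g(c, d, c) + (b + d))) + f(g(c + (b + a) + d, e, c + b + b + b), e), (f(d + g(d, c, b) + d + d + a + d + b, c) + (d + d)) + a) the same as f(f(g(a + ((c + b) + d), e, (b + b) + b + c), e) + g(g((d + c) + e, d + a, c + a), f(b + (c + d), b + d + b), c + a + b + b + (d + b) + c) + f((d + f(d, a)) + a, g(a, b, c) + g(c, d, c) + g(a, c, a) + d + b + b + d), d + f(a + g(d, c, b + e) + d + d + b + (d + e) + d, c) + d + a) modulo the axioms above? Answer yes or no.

Answer: yes — both canonical forms are f(f(a + d + f(d, a), b + b + d + d + g(a, b, c) + g(a, c, a) + g(c, d, c)) + f(g(a + b + c + d, e, b + b + b + c), e) + g(g(c + d, a + d, a + c), f(b + c + d, b + b + d), a + b + b + b + c + c + d), a + d + d + f(a + b + d + d + d + d + g(d, c, b), c))

Derivation:
Left:  f((g(g(d + c, a + d, a + c), f(c + (d + b), (b + b) + d), b + c + d + c + a + b + b) + f(((d + e) + f(d, a + e)) + a, d + b + g(a, c, a) + g(a, b + e, c) + g(c, d, c) + (b + d))) + f(g(c + (b + a) + d, e, c + b + b + b), e), (f(d + g(d, c, b) + d + d + a + d + b, c) + (d + d)) + a)
  Work inside:  (g(g(d + c, a + d, a + c), f(c + (d + b), (b + b) + d), b + c + d + c + a + b + b) + f(((d + e) + f(d, a + e)) + a, d + b + g(a, c, a) + g(a, b + e, c) + g(c, d, c) + (b + d))) + f(g(c + (b + a) + d, e, c + b + b + b), e)
  Flatten:  g(g(d + c, a + d, a + c), f(c + (d + b), (b + b) + d), b + c + d + c + a + b + b) + f(((d + e) + f(d, a + e)) + a, d + b + g(a, c, a) + g(a, b + e, c) + g(c, d, c) + (b + d)) + f(g(c + (b + a) + d, e, c + b + b + b), e)
  Simplify inside:  g(g(d + c, a + d, a + c), f(c + (d + b), (b + b) + d), b + c + d + c + a + b + b)  →  g(g(c + d, a + d, a + c), f(b + c + d, b + b + d), a + b + b + b + c + c + d)
  Canonicalize subterm:  f(((d + e) + f(d, a + e)) + a, d + b + g(a, c, a) + g(a, b + e, c) + g(c, d, c) + (b + d))  →  f(a + d + f(d, a), b + b + d + d + g(a, b, c) + g(a, c, a) + g(c, d, c))
  Canonicalize subterm:  f(g(c + (b + a) + d, e, c + b + b + b), e)  →  f(g(a + b + c + d, e, b + b + b + c), e)
  Sort arguments:  f(a + d + f(d, a), b + b + d + d + g(a, b, c) + g(a, c, a) + g(c, d, c)) + f(g(a + b + c + d, e, b + b + b + c), e) + g(g(c + d, a + d, a + c), f(b + c + d, b + b + d), a + b + b + b + c + c + d)
  Rebuild:  f(f(a + d + f(d, a), b + b + d + d + g(a, b, c) + g(a, c, a) + g(c, d, c)) + f(g(a + b + c + d, e, b + b + b + c), e) + g(g(c + d, a + d, a + c), f(b + c + d, b + b + d), a + b + b + b + c + c + d), a + d + d + f(a + b + d + d + d + d + g(d, c, b), c))
Right:  f(f(g(a + ((c + b) + d), e, (b + b) + b + c), e) + g(g((d + c) + e, d + a, c + a), f(b + (c + d), b + d + b), c + a + b + b + (d + b) + c) + f((d + f(d, a)) + a, g(a, b, c) + g(c, d, c) + g(a, c, a) + d + b + b + d), d + f(a + g(d, c, b + e) + d + d + b + (d + e) + d, c) + d + a)
  Descend into:  f(g(a + ((c + b) + d), e, (b + b) + b + c), e) + g(g((d + c) + e, d + a, c + a), f(b + (c + d), b + d + b), c + a + b + b + (d + b) + c) + f((d + f(d, a)) + a, g(a, b, c) + g(c, d, c) + g(a, c, a) + d + b + b + d)
  Canonicalize subterm:  f(g(a + ((c + b) + d), e, (b + b) + b + c), e)  →  f(g(a + b + c + d, e, b + b + b + c), e)
  Simplify inside:  g(g((d + c) + e, d + a, c + a), f(b + (c + d), b + d + b), c + a + b + b + (d + b) + c)  →  g(g(c + d, a + d, a + c), f(b + c + d, b + b + d), a + b + b + b + c + c + d)
  Canonicalize subterm:  f((d + f(d, a)) + a, g(a, b, c) + g(c, d, c) + g(a, c, a) + d + b + b + d)  →  f(a + d + f(d, a), b + b + d + d + g(a, b, c) + g(a, c, a) + g(c, d, c))
  Sort:  f(a + d + f(d, a), b + b + d + d + g(a, b, c) + g(a, c, a) + g(c, d, c)) + f(g(a + b + c + d, e, b + b + b + c), e) + g(g(c + d, a + d, a + c), f(b + c + d, b + b + d), a + b + b + b + c + c + d)
  Rebuild:  f(f(a + d + f(d, a), b + b + d + d + g(a, b, c) + g(a, c, a) + g(c, d, c)) + f(g(a + b + c + d, e, b + b + b + c), e) + g(g(c + d, a + d, a + c), f(b + c + d, b + b + d), a + b + b + b + c + c + d), a + d + d + f(a + b + d + d + d + d + g(d, c, b), c))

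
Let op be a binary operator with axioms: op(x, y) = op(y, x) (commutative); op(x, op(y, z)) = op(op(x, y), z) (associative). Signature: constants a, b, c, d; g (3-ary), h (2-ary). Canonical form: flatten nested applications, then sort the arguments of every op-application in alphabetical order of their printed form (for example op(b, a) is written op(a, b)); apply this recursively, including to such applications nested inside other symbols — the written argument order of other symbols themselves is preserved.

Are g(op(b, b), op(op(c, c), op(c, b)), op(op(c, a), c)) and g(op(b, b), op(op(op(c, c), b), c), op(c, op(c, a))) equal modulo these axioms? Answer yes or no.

Answer: yes — both canonical forms are g(op(b, b), op(b, c, c, c), op(a, c, c))

Derivation:
Left:  g(op(b, b), op(op(c, c), op(c, b)), op(op(c, a), c))
  Focus inside:  op(op(c, c), op(c, b))
  Flatten:  op(c, c, c, b)
  Sort:  op(b, c, c, c)
  Reassemble:  g(op(b, b), op(b, c, c, c), op(a, c, c))
Right:  g(op(b, b), op(op(op(c, c), b), c), op(c, op(c, a)))
  Focus inside:  op(op(op(c, c), b), c)
  Un-nest:  op(c, c, b, c)
  Sort arguments:  op(b, c, c, c)
  Put back:  g(op(b, b), op(b, c, c, c), op(a, c, c))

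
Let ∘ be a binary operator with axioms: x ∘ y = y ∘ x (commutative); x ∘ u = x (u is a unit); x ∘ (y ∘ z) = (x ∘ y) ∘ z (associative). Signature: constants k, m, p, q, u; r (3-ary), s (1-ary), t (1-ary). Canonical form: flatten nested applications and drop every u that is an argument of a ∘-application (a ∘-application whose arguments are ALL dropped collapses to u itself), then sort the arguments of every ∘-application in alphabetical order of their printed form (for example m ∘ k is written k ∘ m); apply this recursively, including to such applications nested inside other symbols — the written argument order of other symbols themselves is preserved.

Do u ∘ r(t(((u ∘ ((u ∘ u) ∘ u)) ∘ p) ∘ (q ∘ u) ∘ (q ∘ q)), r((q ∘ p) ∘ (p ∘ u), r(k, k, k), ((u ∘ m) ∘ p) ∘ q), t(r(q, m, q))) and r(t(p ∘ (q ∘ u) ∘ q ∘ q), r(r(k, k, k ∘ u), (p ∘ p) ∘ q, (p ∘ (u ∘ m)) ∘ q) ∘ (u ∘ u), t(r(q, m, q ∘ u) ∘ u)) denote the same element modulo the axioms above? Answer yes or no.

Answer: no — r(t(p ∘ q ∘ q ∘ q), r(p ∘ p ∘ q, r(k, k, k), m ∘ p ∘ q), t(r(q, m, q))) vs r(t(p ∘ q ∘ q ∘ q), r(r(k, k, k), p ∘ p ∘ q, m ∘ p ∘ q), t(r(q, m, q)))

Derivation:
Left:  u ∘ r(t(((u ∘ ((u ∘ u) ∘ u)) ∘ p) ∘ (q ∘ u) ∘ (q ∘ q)), r((q ∘ p) ∘ (p ∘ u), r(k, k, k), ((u ∘ m) ∘ p) ∘ q), t(r(q, m, q)))
  Inside:  r(t(((u ∘ ((u ∘ u) ∘ u)) ∘ p) ∘ (q ∘ u) ∘ (q ∘ q)), r((q ∘ p) ∘ (p ∘ u), r(k, k, k), ((u ∘ m) ∘ p) ∘ q), t(r(q, m, q)))  →  r(t(p ∘ q ∘ q ∘ q), r(p ∘ p ∘ q, r(k, k, k), m ∘ p ∘ q), t(r(q, m, q)))
  Drop the unit:  drop u
  Order the arguments:  r(t(p ∘ q ∘ q ∘ q), r(p ∘ p ∘ q, r(k, k, k), m ∘ p ∘ q), t(r(q, m, q)))
Right:  r(t(p ∘ (q ∘ u) ∘ q ∘ q), r(r(k, k, k ∘ u), (p ∘ p) ∘ q, (p ∘ (u ∘ m)) ∘ q) ∘ (u ∘ u), t(r(q, m, q ∘ u) ∘ u))
  Descend into:  r(r(k, k, k ∘ u), (p ∘ p) ∘ q, (p ∘ (u ∘ m)) ∘ q) ∘ (u ∘ u)
  Un-nest:  r(r(k, k, k ∘ u), (p ∘ p) ∘ q, (p ∘ (u ∘ m)) ∘ q) ∘ u ∘ u
  Simplify inside:  r(r(k, k, k ∘ u), (p ∘ p) ∘ q, (p ∘ (u ∘ m)) ∘ q)  →  r(r(k, k, k), p ∘ p ∘ q, m ∘ p ∘ q)
  Drop the unit:  drop u (×2)
  Order the arguments:  r(r(k, k, k), p ∘ p ∘ q, m ∘ p ∘ q)
  Rebuild:  r(t(p ∘ q ∘ q ∘ q), r(r(k, k, k), p ∘ p ∘ q, m ∘ p ∘ q), t(r(q, m, q)))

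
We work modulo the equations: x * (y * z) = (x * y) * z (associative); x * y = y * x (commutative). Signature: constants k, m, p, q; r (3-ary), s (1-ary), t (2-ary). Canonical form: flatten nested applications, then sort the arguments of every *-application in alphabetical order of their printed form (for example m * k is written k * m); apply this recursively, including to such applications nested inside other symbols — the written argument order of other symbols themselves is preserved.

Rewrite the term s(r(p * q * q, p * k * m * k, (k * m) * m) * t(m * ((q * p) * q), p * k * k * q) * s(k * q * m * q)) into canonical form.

Work inside:  r(p * q * q, p * k * m * k, (k * m) * m) * t(m * ((q * p) * q), p * k * k * q) * s(k * q * m * q)
Inside:  r(p * q * q, p * k * m * k, (k * m) * m)  →  r(p * q * q, k * k * m * p, k * m * m)
Inside:  t(m * ((q * p) * q), p * k * k * q)  →  t(m * p * q * q, k * k * p * q)
Inside:  s(k * q * m * q)  →  s(k * m * q * q)
Sort:  r(p * q * q, k * k * m * p, k * m * m) * s(k * m * q * q) * t(m * p * q * q, k * k * p * q)
Put back:  s(r(p * q * q, k * k * m * p, k * m * m) * s(k * m * q * q) * t(m * p * q * q, k * k * p * q))

Answer: s(r(p * q * q, k * k * m * p, k * m * m) * s(k * m * q * q) * t(m * p * q * q, k * k * p * q))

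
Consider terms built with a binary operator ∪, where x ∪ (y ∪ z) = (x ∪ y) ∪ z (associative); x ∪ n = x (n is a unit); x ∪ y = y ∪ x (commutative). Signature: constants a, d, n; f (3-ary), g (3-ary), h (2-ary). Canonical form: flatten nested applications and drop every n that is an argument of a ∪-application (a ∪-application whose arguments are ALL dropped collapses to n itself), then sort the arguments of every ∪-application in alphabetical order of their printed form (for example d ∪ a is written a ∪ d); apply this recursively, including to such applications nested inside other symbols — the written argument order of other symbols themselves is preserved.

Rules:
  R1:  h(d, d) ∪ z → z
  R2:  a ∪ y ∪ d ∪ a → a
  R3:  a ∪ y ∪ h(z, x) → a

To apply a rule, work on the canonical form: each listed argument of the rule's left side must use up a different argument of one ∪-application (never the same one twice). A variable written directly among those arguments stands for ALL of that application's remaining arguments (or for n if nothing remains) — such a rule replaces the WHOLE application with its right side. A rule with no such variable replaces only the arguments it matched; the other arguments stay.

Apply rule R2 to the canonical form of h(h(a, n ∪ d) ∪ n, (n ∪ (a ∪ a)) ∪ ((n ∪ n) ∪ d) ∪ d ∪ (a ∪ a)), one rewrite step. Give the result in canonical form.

Canonical form:  h(h(a, d), a ∪ a ∪ a ∪ a ∪ d ∪ d)
R2 matches:  uses a, a, d;  y := a ∪ a ∪ d
Every leftover argument binds to the variable; the entire application is replaced.
Giving:  h(h(a, d), a)

Answer: h(h(a, d), a)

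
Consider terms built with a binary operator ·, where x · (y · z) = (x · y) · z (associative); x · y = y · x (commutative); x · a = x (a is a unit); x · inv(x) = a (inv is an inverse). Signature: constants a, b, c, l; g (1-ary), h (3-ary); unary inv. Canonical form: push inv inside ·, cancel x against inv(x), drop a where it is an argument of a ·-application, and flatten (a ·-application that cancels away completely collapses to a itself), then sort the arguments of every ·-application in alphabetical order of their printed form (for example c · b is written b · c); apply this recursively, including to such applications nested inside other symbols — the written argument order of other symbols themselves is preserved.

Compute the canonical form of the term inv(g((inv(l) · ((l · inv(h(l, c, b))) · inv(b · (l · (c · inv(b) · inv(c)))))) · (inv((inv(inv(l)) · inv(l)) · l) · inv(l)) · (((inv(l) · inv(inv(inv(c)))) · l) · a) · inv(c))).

Answer: inv(g(inv(c) · inv(c) · inv(h(l, c, b)) · inv(l) · inv(l) · inv(l)))

Derivation:
Push inv inside:  distribute inv over · and collapse double inv
Combine occurrences:  inv(g(inv(c) · inv(c) · inv(h(l, c, b)) · inv(l) · inv(l) · inv(l)))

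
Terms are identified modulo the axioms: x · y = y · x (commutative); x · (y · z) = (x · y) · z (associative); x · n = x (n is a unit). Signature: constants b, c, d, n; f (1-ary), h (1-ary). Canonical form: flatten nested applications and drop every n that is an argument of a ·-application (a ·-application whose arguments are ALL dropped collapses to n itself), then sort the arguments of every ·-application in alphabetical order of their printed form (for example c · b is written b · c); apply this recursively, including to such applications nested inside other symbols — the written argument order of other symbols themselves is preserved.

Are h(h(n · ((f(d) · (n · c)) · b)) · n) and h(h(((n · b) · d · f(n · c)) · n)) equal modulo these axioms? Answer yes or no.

Answer: no — h(h(b · c · f(d))) vs h(h(b · d · f(c)))

Derivation:
Left:  h(h(n · ((f(d) · (n · c)) · b)) · n)
  Descend into:  h(n · ((f(d) · (n · c)) · b)) · n
  Inside:  h(n · ((f(d) · (n · c)) · b))  →  h(b · c · f(d))
  Drop the unit:  drop n
  Sort arguments:  h(b · c · f(d))
  Reassemble:  h(h(b · c · f(d)))
Right:  h(h(((n · b) · d · f(n · c)) · n))
  Focus inside:  ((n · b) · d · f(n · c)) · n
  Merge nested applications:  n · b · d · f(n · c) · n
  Canonicalize subterm:  f(n · c)  →  f(c)
  Drop the unit:  drop n (×2)
  Order the arguments:  b · d · f(c)
  Put back:  h(h(b · d · f(c)))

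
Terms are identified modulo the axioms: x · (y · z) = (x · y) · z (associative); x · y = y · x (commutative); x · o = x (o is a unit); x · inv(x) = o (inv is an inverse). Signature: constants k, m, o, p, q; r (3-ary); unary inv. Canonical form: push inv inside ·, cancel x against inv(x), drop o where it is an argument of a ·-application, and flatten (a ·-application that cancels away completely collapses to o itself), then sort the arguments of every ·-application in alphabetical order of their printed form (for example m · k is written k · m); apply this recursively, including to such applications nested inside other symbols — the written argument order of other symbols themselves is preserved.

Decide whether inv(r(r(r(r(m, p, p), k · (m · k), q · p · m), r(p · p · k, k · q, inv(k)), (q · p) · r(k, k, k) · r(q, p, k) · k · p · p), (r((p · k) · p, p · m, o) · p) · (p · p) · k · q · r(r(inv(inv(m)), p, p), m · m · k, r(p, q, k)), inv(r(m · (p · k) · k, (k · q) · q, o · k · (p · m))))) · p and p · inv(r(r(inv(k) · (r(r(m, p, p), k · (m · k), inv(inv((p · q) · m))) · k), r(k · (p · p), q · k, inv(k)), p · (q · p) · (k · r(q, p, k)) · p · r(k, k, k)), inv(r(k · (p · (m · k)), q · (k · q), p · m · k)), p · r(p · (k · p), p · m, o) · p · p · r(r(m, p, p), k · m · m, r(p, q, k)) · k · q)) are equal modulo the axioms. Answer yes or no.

Answer: no — inv(r(r(r(r(m, p, p), k · k · m, m · p · q), r(k · p · p, k · q, inv(k)), k · p · p · p · q · r(k, k, k) · r(q, p, k)), k · p · p · p · q · r(k · p · p, m · p, o) · r(r(m, p, p), k · m · m, r(p, q, k)), inv(r(k · k · m · p, k · q · q, k · m · p)))) · p vs inv(r(r(r(r(m, p, p), k · k · m, m · p · q), r(k · p · p, k · q, inv(k)), k · p · p · p · q · r(k, k, k) · r(q, p, k)), inv(r(k · k · m · p, k · q · q, k · m · p)), k · p · p · p · q · r(k · p · p, m · p, o) · r(r(m, p, p), k · m · m, r(p, q, k)))) · p

Derivation:
Left:  inv(r(r(r(r(m, p, p), k · (m · k), q · p · m), r(p · p · k, k · q, inv(k)), (q · p) · r(k, k, k) · r(q, p, k) · k · p · p), (r((p · k) · p, p · m, o) · p) · (p · p) · k · q · r(r(inv(inv(m)), p, p), m · m · k, r(p, q, k)), inv(r(m · (p · k) · k, (k · q) · q, o · k · (p · m))))) · p
  Push inv inside:  distribute inv over · and collapse double inv
  Combine occurrences:  inv(r(r(r(r(m, p, p), k · k · m, m · p · q), r(k · p · p, k · q, inv(k)), k · p · p · p · q · r(k, k, k) · r(q, p, k)), k · p · p · p · q · r(k · p · p, m · p, o) · r(r(m, p, p), k · m · m, r(p, q, k)), inv(r(k · k · m · p, k · q · q, k · m · p)))) · p
Right:  p · inv(r(r(inv(k) · (r(r(m, p, p), k · (m · k), inv(inv((p · q) · m))) · k), r(k · (p · p), q · k, inv(k)), p · (q · p) · (k · r(q, p, k)) · p · r(k, k, k)), inv(r(k · (p · (m · k)), q · (k · q), p · m · k)), p · r(p · (k · p), p · m, o) · p · p · r(r(m, p, p), k · m · m, r(p, q, k)) · k · q))
  Push inv inside:  distribute inv over · and collapse double inv
  Combine occurrences:  p · inv(r(r(r(r(m, p, p), k · k · m, m · p · q), r(k · p · p, k · q, inv(k)), k · p · p · p · q · r(k, k, k) · r(q, p, k)), inv(r(k · k · m · p, k · q · q, k · m · p)), k · p · p · p · q · r(k · p · p, m · p, o) · r(r(m, p, p), k · m · m, r(p, q, k))))
  Order the arguments:  inv(r(r(r(r(m, p, p), k · k · m, m · p · q), r(k · p · p, k · q, inv(k)), k · p · p · p · q · r(k, k, k) · r(q, p, k)), inv(r(k · k · m · p, k · q · q, k · m · p)), k · p · p · p · q · r(k · p · p, m · p, o) · r(r(m, p, p), k · m · m, r(p, q, k)))) · p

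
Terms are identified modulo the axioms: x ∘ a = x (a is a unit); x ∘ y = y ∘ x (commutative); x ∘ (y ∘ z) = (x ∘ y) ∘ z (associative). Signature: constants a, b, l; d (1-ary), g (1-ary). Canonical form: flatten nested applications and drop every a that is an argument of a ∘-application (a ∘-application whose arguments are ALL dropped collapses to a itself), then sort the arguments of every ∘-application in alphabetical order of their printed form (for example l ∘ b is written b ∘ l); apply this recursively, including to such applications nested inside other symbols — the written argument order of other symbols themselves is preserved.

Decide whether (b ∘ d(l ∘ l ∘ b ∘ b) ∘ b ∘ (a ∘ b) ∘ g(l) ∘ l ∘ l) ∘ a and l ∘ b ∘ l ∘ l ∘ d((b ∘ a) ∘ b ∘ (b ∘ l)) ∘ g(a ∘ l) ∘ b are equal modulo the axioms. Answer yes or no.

Answer: no — b ∘ b ∘ b ∘ d(b ∘ b ∘ l ∘ l) ∘ g(l) ∘ l ∘ l vs b ∘ b ∘ d(b ∘ b ∘ b ∘ l) ∘ g(l) ∘ l ∘ l ∘ l

Derivation:
Left:  (b ∘ d(l ∘ l ∘ b ∘ b) ∘ b ∘ (a ∘ b) ∘ g(l) ∘ l ∘ l) ∘ a
  Merge nested applications:  b ∘ d(l ∘ l ∘ b ∘ b) ∘ b ∘ a ∘ b ∘ g(l) ∘ l ∘ l ∘ a
  Inside:  d(l ∘ l ∘ b ∘ b)  →  d(b ∘ b ∘ l ∘ l)
  Unit:  drop a (×2)
  Sort arguments:  b ∘ b ∘ b ∘ d(b ∘ b ∘ l ∘ l) ∘ g(l) ∘ l ∘ l
Right:  l ∘ b ∘ l ∘ l ∘ d((b ∘ a) ∘ b ∘ (b ∘ l)) ∘ g(a ∘ l) ∘ b
  Inside:  d((b ∘ a) ∘ b ∘ (b ∘ l))  →  d(b ∘ b ∘ b ∘ l)
  Inside:  g(a ∘ l)  →  g(l)
  Sort arguments:  b ∘ b ∘ d(b ∘ b ∘ b ∘ l) ∘ g(l) ∘ l ∘ l ∘ l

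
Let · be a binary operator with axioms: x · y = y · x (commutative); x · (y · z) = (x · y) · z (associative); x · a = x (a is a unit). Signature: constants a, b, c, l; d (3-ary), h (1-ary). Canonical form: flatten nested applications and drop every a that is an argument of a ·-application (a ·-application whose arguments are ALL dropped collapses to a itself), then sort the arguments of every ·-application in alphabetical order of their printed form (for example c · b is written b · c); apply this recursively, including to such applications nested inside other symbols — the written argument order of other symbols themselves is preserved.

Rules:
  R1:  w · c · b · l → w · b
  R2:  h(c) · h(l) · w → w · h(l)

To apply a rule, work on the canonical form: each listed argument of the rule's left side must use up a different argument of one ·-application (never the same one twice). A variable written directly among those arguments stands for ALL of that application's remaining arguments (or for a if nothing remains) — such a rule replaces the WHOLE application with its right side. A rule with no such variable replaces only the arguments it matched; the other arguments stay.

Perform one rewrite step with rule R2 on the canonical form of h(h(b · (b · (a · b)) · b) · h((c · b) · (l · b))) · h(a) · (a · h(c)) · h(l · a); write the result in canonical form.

Answer: h(a) · h(h(b · b · b · b) · h(b · b · c · l)) · h(l)

Derivation:
Canonical form:  h(a) · h(c) · h(h(b · b · b · b) · h(b · b · c · l)) · h(l)
Apply R2:  consuming h(c), h(l);  w := h(a) · h(h(b · b · b · b) · h(b · b · c · l))
The variable takes the whole remainder — replace the entire application.
Result:  h(a) · h(h(b · b · b · b) · h(b · b · c · l)) · h(l)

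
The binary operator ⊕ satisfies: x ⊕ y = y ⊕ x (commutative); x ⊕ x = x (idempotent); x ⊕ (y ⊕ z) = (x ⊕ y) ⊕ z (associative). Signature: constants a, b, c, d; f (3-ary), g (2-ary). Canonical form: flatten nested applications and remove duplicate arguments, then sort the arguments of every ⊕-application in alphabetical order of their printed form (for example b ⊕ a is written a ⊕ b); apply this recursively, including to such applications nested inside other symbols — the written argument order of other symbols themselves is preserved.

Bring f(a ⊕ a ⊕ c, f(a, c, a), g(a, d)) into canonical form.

Focus inside:  a ⊕ a ⊕ c
Deduplicate:  drop duplicate a
Sort arguments:  a ⊕ c
Rebuild:  f(a ⊕ c, f(a, c, a), g(a, d))

Answer: f(a ⊕ c, f(a, c, a), g(a, d))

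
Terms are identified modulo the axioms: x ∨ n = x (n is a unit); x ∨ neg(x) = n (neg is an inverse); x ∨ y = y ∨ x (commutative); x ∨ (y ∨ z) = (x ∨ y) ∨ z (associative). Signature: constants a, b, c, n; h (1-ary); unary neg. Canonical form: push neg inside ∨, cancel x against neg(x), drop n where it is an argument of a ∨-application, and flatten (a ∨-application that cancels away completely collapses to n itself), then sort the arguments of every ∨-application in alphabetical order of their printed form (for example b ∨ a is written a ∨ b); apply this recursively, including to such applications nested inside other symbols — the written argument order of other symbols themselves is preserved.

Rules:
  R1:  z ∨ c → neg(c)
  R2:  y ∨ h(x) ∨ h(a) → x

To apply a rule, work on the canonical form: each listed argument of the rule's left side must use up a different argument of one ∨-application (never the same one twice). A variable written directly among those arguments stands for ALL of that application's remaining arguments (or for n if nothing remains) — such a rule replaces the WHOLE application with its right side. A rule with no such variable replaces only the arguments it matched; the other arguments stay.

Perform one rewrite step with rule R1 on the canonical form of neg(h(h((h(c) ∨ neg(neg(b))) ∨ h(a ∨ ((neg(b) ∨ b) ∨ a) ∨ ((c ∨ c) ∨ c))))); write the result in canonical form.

Answer: neg(h(h(b ∨ h(c) ∨ h(neg(c)))))

Derivation:
Canonical form:  neg(h(h(b ∨ h(a ∨ a ∨ c ∨ c ∨ c) ∨ h(c))))
R1 matches:  uses c;  z := a ∨ a ∨ c ∨ c
The variable takes the whole remainder — replace the entire application.
Giving:  neg(h(h(b ∨ h(c) ∨ h(neg(c)))))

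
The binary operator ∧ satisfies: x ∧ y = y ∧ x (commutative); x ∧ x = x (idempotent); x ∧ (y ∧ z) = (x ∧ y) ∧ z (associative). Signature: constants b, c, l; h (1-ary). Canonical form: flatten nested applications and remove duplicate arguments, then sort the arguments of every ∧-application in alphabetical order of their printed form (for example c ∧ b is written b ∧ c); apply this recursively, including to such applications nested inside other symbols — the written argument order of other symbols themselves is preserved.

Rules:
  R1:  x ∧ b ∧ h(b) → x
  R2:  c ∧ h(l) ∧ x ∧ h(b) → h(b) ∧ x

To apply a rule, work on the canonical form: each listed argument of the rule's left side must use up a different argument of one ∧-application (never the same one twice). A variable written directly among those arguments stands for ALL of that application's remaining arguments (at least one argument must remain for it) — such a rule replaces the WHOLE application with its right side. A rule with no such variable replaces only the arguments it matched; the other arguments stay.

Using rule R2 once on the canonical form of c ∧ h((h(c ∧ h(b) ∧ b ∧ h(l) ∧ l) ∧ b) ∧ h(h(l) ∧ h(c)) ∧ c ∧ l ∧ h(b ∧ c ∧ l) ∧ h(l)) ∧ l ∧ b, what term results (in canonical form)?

Answer: b ∧ c ∧ h(b ∧ c ∧ h(b ∧ c ∧ l) ∧ h(b ∧ h(b) ∧ l) ∧ h(h(c) ∧ h(l)) ∧ h(l) ∧ l) ∧ l

Derivation:
Canonical form:  b ∧ c ∧ h(b ∧ c ∧ h(b ∧ c ∧ h(b) ∧ h(l) ∧ l) ∧ h(b ∧ c ∧ l) ∧ h(h(c) ∧ h(l)) ∧ h(l) ∧ l) ∧ l
Match R2:  consume c, h(b), h(l);  x := b ∧ l
The extension variable absorbs all remaining arguments, so the whole application is rewritten.
Result:  b ∧ c ∧ h(b ∧ c ∧ h(b ∧ c ∧ l) ∧ h(b ∧ h(b) ∧ l) ∧ h(h(c) ∧ h(l)) ∧ h(l) ∧ l) ∧ l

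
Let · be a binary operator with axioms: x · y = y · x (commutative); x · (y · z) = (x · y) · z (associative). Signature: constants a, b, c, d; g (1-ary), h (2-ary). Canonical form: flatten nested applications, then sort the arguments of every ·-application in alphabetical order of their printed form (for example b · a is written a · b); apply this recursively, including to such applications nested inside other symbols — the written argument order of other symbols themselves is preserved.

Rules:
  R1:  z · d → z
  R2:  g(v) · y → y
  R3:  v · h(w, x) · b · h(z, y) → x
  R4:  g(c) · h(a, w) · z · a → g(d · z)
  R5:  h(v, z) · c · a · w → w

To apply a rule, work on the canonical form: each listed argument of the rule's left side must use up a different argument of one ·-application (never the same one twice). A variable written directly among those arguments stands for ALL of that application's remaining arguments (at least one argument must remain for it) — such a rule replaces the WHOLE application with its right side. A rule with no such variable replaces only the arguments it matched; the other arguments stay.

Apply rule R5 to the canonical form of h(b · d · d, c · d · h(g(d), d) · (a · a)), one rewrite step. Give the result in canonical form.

Canonical form:  h(b · d · d, a · a · c · d · h(g(d), d))
Apply R5:  consuming a, c, h(g(d), d);  v := g(d), w := a · d, z := d
The extension variable absorbs all remaining arguments, so the whole application is rewritten.
Result:  h(b · d · d, a · d)

Answer: h(b · d · d, a · d)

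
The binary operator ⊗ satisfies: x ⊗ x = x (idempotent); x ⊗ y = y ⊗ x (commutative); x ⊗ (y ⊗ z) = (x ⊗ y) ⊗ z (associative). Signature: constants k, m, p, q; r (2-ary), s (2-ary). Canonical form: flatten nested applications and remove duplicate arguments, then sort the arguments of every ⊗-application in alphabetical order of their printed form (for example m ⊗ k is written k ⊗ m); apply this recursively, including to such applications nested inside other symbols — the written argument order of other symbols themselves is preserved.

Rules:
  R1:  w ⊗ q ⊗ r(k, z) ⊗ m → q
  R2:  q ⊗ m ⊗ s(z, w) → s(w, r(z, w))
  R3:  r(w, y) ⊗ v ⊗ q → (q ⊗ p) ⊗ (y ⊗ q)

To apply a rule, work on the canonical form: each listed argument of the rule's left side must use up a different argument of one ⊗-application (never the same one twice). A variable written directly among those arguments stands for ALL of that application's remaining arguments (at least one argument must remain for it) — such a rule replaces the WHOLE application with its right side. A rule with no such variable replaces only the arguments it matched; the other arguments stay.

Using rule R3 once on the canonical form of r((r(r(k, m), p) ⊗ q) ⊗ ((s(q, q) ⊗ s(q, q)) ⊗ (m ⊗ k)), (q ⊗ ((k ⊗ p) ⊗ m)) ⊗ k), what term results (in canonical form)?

Canonical form:  r(k ⊗ m ⊗ q ⊗ r(r(k, m), p) ⊗ s(q, q), k ⊗ m ⊗ p ⊗ q)
R3 matches:  uses q, r(r(k, m), p);  v := k ⊗ m ⊗ s(q, q), w := r(k, m), y := p
The variable takes the whole remainder — replace the entire application.
Giving:  r(p ⊗ q, k ⊗ m ⊗ p ⊗ q)

Answer: r(p ⊗ q, k ⊗ m ⊗ p ⊗ q)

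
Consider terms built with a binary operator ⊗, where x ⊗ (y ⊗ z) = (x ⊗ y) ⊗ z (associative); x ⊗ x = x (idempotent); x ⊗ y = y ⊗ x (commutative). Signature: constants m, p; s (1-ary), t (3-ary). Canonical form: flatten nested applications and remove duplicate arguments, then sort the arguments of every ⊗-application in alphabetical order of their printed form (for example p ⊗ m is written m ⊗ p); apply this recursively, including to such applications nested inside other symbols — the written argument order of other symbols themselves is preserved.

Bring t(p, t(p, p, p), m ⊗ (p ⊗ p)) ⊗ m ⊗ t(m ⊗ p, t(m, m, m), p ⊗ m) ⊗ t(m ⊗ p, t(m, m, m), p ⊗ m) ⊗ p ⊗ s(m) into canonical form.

Simplify inside:  t(p, t(p, p, p), m ⊗ (p ⊗ p))  →  t(p, t(p, p, p), m ⊗ p)
Simplify inside:  t(m ⊗ p, t(m, m, m), p ⊗ m)  →  t(m ⊗ p, t(m, m, m), m ⊗ p)
Simplify inside:  t(m ⊗ p, t(m, m, m), p ⊗ m)  →  t(m ⊗ p, t(m, m, m), m ⊗ p)
Idempotence:  drop duplicate t(m ⊗ p, t(m, m, m), m ⊗ p)
Order the arguments:  m ⊗ p ⊗ s(m) ⊗ t(m ⊗ p, t(m, m, m), m ⊗ p) ⊗ t(p, t(p, p, p), m ⊗ p)

Answer: m ⊗ p ⊗ s(m) ⊗ t(m ⊗ p, t(m, m, m), m ⊗ p) ⊗ t(p, t(p, p, p), m ⊗ p)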